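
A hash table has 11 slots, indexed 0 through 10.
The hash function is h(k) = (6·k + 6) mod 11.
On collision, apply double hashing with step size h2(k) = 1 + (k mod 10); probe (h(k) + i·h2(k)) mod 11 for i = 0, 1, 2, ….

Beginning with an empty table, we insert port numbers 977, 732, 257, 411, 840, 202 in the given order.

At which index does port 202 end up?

977 hashes to 5; slot 5 is free -> place at 5.
732 hashes to 9; slot 9 is free -> place at 9.
257 hashes to 8; slot 8 is free -> place at 8.
411 hashes to 8, h2=2; 8 taken -> place at 10.
840 hashes to 8, h2=1; 8,9,10 taken -> place at 0.
202 hashes to 8, h2=3; 8,0 taken -> place at 3.
Table: [840, -, -, 202, -, 977, -, -, 257, 732, 411]

3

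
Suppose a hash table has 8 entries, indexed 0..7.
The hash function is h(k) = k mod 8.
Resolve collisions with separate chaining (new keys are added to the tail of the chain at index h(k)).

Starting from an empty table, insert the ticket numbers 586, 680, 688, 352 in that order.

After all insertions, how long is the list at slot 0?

Insert 586: h=2, bucket 2 empty → new chain.
Insert 680: h=0, bucket 0 empty → new chain.
Insert 688: h=0, bucket 0 nonempty → append to chain.
Insert 352: h=0, bucket 0 nonempty → append to chain.
Final buckets:
0: 680 -> 688 -> 352
1: .
2: 586
3: .
4: .
5: .
6: .
7: .

3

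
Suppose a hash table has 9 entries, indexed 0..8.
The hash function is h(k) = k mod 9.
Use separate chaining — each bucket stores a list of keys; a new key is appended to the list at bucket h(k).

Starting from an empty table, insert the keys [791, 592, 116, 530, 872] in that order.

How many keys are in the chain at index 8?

791 -> bucket 8
592 -> bucket 7
116 -> bucket 8 (collision)
530 -> bucket 8 (collision)
872 -> bucket 8 (collision)
Final buckets:
0: —
1: —
2: —
3: —
4: —
5: —
6: —
7: 592
8: 791 -> 116 -> 530 -> 872

4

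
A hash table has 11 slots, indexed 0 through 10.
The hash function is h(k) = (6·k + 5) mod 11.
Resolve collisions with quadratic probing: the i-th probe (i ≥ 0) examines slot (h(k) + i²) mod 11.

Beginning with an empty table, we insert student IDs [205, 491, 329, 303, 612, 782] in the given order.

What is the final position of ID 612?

205: h=3 → slot 3
491: h=3, probe 3,4 → slot 4
329: h=10 → slot 10
303: h=8 → slot 8
612: h=3, probe 3,4,7 → slot 7
782: h=0 → slot 0
Table: [782, ∅, ∅, 205, 491, ∅, ∅, 612, 303, ∅, 329]

7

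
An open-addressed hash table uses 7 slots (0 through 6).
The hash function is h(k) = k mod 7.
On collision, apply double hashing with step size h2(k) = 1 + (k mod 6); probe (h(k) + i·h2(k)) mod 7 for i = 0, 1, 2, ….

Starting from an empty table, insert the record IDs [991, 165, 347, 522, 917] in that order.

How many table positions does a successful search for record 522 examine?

2

991 hashes to 4; slot 4 is free => place at 4.
165 hashes to 4, h2=4; 4 taken => place at 1.
347 hashes to 4, h2=6; 4 taken => place at 3.
522 hashes to 4, h2=1; 4 taken => place at 5.
917 hashes to 0; slot 0 is free => place at 0.
Table: [917, 165, —, 347, 991, 522, —]
Lookup 522: h=4, h2=1, probe 4,5 → found at 5.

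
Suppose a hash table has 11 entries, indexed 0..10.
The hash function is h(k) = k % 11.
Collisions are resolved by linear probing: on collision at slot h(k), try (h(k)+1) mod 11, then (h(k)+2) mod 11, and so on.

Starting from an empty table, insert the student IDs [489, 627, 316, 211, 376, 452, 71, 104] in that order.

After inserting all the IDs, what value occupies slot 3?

489 hashes to 5; slot 5 is free -> place at 5.
627 hashes to 0; slot 0 is free -> place at 0.
316 hashes to 8; slot 8 is free -> place at 8.
211 hashes to 2; slot 2 is free -> place at 2.
376 hashes to 2; 2 taken -> place at 3.
452 hashes to 1; slot 1 is free -> place at 1.
71 hashes to 5; 5 taken -> place at 6.
104 hashes to 5; 5,6 taken -> place at 7.
Table: [627, 452, 211, 376, _, 489, 71, 104, 316, _, _]

376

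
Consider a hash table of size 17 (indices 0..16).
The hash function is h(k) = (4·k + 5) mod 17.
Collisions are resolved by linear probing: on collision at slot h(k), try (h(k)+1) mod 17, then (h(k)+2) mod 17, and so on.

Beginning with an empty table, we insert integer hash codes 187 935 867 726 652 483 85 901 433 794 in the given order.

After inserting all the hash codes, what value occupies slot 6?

935

187: h=5 => slot 5
935: h=5, probe 5,6 => slot 6
867: h=5, probe 5,6,7 => slot 7
726: h=2 => slot 2
652: h=12 => slot 12
483: h=16 => slot 16
85: h=5, probe 5,6,7,8 => slot 8
901: h=5, probe 5,6,7,8,9 => slot 9
433: h=3 => slot 3
794: h=2, probe 2,3,4 => slot 4
Table: [∅, ∅, 726, 433, 794, 187, 935, 867, 85, 901, ∅, ∅, 652, ∅, ∅, ∅, 483]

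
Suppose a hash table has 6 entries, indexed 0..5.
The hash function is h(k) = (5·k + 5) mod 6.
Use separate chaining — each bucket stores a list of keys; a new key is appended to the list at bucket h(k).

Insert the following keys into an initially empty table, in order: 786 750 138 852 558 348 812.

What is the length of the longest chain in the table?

786 → bucket 5
750 → bucket 5 (collision)
138 → bucket 5 (collision)
852 → bucket 5 (collision)
558 → bucket 5 (collision)
348 → bucket 5 (collision)
812 → bucket 3
Final buckets:
0: .
1: .
2: .
3: 812
4: .
5: 786 -> 750 -> 138 -> 852 -> 558 -> 348

6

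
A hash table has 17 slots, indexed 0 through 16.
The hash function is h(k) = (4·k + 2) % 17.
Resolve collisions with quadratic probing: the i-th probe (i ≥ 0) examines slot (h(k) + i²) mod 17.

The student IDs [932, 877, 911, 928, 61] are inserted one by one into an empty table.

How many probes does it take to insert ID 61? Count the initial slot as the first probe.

932: h=7 -> slot 7
877: h=8 -> slot 8
911: h=8, probe 8,9 -> slot 9
928: h=8, probe 8,9,12 -> slot 12
61: h=8, probe 8,9,12,0 -> slot 0
Table: [61, -, -, -, -, -, -, 932, 877, 911, -, -, 928, -, -, -, -]

4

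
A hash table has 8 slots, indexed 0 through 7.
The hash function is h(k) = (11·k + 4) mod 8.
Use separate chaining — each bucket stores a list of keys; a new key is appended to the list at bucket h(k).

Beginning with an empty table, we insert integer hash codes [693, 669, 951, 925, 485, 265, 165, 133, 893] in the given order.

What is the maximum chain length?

693 -> bucket 3
669 -> bucket 3 (collision)
951 -> bucket 1
925 -> bucket 3 (collision)
485 -> bucket 3 (collision)
265 -> bucket 7
165 -> bucket 3 (collision)
133 -> bucket 3 (collision)
893 -> bucket 3 (collision)
Final buckets:
0: .
1: 951
2: .
3: 693 -> 669 -> 925 -> 485 -> 165 -> 133 -> 893
4: .
5: .
6: .
7: 265

7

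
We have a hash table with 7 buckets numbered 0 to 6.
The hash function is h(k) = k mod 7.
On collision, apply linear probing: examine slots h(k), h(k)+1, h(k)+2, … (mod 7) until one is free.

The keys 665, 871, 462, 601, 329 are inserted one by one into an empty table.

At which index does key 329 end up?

2

Insert 665: h=0, slot 0 empty => index 0.
Insert 871: h=3, slot 3 empty => index 3.
Insert 462: h=0, slot 0 occupied => index 1.
Insert 601: h=6, slot 6 empty => index 6.
Insert 329: h=0, slots 0,1 occupied => index 2.
Table: [665, 462, 329, 871, ., ., 601]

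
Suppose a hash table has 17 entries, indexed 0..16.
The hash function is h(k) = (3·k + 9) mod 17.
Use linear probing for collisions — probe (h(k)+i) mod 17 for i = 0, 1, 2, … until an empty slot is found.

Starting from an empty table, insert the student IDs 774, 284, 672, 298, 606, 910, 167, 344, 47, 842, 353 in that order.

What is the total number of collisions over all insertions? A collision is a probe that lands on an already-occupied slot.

Insert 774: h=2, slot 2 empty -> index 2.
Insert 284: h=11, slot 11 empty -> index 11.
Insert 672: h=2, slot 2 occupied -> index 3.
Insert 298: h=2, slots 2,3 occupied -> index 4.
Insert 606: h=8, slot 8 empty -> index 8.
Insert 910: h=2, slots 2,3,4 occupied -> index 5.
Insert 167: h=0, slot 0 empty -> index 0.
Insert 344: h=4, slots 4,5 occupied -> index 6.
Insert 47: h=14, slot 14 empty -> index 14.
Insert 842: h=2, slots 2,3,4,5,6 occupied -> index 7.
Insert 353: h=14, slot 14 occupied -> index 15.
Table: [167, ∅, 774, 672, 298, 910, 344, 842, 606, ∅, ∅, 284, ∅, ∅, 47, 353, ∅]

14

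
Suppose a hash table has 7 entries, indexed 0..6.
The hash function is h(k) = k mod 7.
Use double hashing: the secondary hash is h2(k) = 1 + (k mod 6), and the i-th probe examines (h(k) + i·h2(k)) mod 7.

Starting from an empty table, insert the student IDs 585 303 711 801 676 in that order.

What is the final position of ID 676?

0

Insert 585: h=4, slot 4 empty → index 4.
Insert 303: h=2, slot 2 empty → index 2.
Insert 711: h=4, h2=4, slot 4 occupied → index 1.
Insert 801: h=3, slot 3 empty → index 3.
Insert 676: h=4, h2=5, slots 4,2 occupied → index 0.
Table: [676, 711, 303, 801, 585, —, —]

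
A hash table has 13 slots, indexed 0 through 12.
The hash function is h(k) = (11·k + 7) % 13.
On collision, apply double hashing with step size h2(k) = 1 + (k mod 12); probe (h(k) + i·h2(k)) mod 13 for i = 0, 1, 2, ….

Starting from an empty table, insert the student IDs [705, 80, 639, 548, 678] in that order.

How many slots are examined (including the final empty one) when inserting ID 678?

705: h=1 => slot 1
80: h=3 => slot 3
639: h=3, h2=4, probe 3,7 => slot 7
548: h=3, h2=9, probe 3,12 => slot 12
678: h=3, h2=7, probe 3,10 => slot 10
Table: [., 705, ., 80, ., ., ., 639, ., ., 678, ., 548]

2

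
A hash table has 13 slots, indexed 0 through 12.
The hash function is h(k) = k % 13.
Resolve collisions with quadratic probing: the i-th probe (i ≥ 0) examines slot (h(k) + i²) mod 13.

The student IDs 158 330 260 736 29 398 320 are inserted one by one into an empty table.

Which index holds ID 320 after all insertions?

158 hashes to 2; slot 2 is free → place at 2.
330 hashes to 5; slot 5 is free → place at 5.
260 hashes to 0; slot 0 is free → place at 0.
736 hashes to 8; slot 8 is free → place at 8.
29 hashes to 3; slot 3 is free → place at 3.
398 hashes to 8; 8 taken → place at 9.
320 hashes to 8; 8,9 taken → place at 12.
Table: [260, ∅, 158, 29, ∅, 330, ∅, ∅, 736, 398, ∅, ∅, 320]

12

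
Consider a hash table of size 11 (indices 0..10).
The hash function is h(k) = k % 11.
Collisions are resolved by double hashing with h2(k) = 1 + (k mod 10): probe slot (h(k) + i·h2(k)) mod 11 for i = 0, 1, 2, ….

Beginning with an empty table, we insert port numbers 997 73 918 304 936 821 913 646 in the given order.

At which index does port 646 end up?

997: h=7 → slot 7
73: h=7, h2=4, probe 7,0 → slot 0
918: h=5 → slot 5
304: h=7, h2=5, probe 7,1 → slot 1
936: h=1, h2=7, probe 1,8 → slot 8
821: h=7, h2=2, probe 7,9 → slot 9
913: h=0, h2=4, probe 0,4 → slot 4
646: h=8, h2=7, probe 8,4,0,7,3 → slot 3
Table: [73, 304, —, 646, 913, 918, —, 997, 936, 821, —]

3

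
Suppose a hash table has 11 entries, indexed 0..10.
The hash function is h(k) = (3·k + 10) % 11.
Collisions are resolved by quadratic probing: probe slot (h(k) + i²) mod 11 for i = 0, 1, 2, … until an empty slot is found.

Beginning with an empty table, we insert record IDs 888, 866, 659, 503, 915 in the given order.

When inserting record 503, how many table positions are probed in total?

3

888: h=1 -> slot 1
866: h=1, probe 1,2 -> slot 2
659: h=7 -> slot 7
503: h=1, probe 1,2,5 -> slot 5
915: h=5, probe 5,6 -> slot 6
Table: [-, 888, 866, -, -, 503, 915, 659, -, -, -]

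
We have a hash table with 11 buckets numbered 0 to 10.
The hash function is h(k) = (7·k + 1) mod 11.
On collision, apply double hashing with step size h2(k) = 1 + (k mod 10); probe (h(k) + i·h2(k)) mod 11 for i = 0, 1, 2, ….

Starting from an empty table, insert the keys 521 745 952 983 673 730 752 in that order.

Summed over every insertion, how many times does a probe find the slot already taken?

5

521: h=7 → slot 7
745: h=2 → slot 2
952: h=10 → slot 10
983: h=7, h2=4, probe 7,0 → slot 0
673: h=4 → slot 4
730: h=7, h2=1, probe 7,8 → slot 8
752: h=7, h2=3, probe 7,10,2,5 → slot 5
Table: [983, -, 745, -, 673, 752, -, 521, 730, -, 952]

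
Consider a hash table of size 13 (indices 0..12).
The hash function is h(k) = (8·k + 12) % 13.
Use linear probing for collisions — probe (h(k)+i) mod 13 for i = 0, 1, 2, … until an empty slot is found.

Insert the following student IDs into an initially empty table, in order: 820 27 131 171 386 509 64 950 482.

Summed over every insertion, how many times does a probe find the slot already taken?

820 hashes to 7; slot 7 is free -> place at 7.
27 hashes to 7; 7 taken -> place at 8.
131 hashes to 7; 7,8 taken -> place at 9.
171 hashes to 2; slot 2 is free -> place at 2.
386 hashes to 6; slot 6 is free -> place at 6.
509 hashes to 2; 2 taken -> place at 3.
64 hashes to 4; slot 4 is free -> place at 4.
950 hashes to 7; 7,8,9 taken -> place at 10.
482 hashes to 7; 7,8,9,10 taken -> place at 11.
Table: [—, —, 171, 509, 64, —, 386, 820, 27, 131, 950, 482, —]

11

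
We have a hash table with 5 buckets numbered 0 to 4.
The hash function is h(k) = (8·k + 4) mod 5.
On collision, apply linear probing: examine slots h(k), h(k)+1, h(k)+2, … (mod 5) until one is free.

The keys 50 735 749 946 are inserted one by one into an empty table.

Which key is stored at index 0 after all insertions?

735

50 hashes to 4; slot 4 is free -> place at 4.
735 hashes to 4; 4 taken -> place at 0.
749 hashes to 1; slot 1 is free -> place at 1.
946 hashes to 2; slot 2 is free -> place at 2.
Table: [735, 749, 946, ∅, 50]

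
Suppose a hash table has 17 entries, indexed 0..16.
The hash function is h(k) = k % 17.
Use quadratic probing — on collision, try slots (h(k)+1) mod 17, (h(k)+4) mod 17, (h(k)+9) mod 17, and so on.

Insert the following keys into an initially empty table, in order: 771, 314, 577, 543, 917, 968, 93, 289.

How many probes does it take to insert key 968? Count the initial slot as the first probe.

5

Insert 771: h=6, slot 6 empty → index 6.
Insert 314: h=8, slot 8 empty → index 8.
Insert 577: h=16, slot 16 empty → index 16.
Insert 543: h=16, slot 16 occupied → index 0.
Insert 917: h=16, slots 16,0 occupied → index 3.
Insert 968: h=16, slots 16,0,3,8 occupied → index 15.
Insert 93: h=8, slot 8 occupied → index 9.
Insert 289: h=0, slot 0 occupied → index 1.
Table: [543, 289, _, 917, _, _, 771, _, 314, 93, _, _, _, _, _, 968, 577]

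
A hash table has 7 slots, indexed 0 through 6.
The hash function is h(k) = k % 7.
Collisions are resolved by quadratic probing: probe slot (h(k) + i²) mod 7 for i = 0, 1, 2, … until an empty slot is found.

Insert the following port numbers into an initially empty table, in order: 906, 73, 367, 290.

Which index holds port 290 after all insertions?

5

Insert 906: h=3, slot 3 empty -> index 3.
Insert 73: h=3, slot 3 occupied -> index 4.
Insert 367: h=3, slots 3,4 occupied -> index 0.
Insert 290: h=3, slots 3,4,0 occupied -> index 5.
Table: [367, ∅, ∅, 906, 73, 290, ∅]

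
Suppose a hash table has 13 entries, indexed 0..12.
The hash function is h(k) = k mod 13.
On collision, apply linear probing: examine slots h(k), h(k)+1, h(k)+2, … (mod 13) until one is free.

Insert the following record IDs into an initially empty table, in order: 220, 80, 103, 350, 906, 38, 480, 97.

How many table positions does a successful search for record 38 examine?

5

220: h=12 -> slot 12
80: h=2 -> slot 2
103: h=12, probe 12,0 -> slot 0
350: h=12, probe 12,0,1 -> slot 1
906: h=9 -> slot 9
38: h=12, probe 12,0,1,2,3 -> slot 3
480: h=12, probe 12,0,1,2,3,4 -> slot 4
97: h=6 -> slot 6
Table: [103, 350, 80, 38, 480, ., 97, ., ., 906, ., ., 220]
Lookup 38: h=12, probe 12,0,1,2,3 → found at 3.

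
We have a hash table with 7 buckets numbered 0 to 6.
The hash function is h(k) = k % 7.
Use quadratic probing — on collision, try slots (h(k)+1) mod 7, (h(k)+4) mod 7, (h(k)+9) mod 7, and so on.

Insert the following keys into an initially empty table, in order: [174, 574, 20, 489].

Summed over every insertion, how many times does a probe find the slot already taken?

174: h=6 -> slot 6
574: h=0 -> slot 0
20: h=6, probe 6,0,3 -> slot 3
489: h=6, probe 6,0,3,1 -> slot 1
Table: [574, 489, _, 20, _, _, 174]

5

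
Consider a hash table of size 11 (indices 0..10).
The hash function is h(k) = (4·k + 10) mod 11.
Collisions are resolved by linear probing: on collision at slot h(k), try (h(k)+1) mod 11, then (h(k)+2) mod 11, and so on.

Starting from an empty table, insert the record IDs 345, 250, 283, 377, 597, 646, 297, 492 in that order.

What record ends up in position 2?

Insert 345: h=4, slot 4 empty => index 4.
Insert 250: h=9, slot 9 empty => index 9.
Insert 283: h=9, slot 9 occupied => index 10.
Insert 377: h=0, slot 0 empty => index 0.
Insert 597: h=0, slot 0 occupied => index 1.
Insert 646: h=9, slots 9,10,0,1 occupied => index 2.
Insert 297: h=10, slots 10,0,1,2 occupied => index 3.
Insert 492: h=9, slots 9,10,0,1,2,3,4 occupied => index 5.
Table: [377, 597, 646, 297, 345, 492, —, —, —, 250, 283]

646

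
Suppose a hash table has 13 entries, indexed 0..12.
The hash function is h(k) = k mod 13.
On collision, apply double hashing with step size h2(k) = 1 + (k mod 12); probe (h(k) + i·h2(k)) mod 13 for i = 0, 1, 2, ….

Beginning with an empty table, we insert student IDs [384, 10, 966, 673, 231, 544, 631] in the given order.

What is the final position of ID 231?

1

Insert 384: h=7, slot 7 empty -> index 7.
Insert 10: h=10, slot 10 empty -> index 10.
Insert 966: h=4, slot 4 empty -> index 4.
Insert 673: h=10, h2=2, slot 10 occupied -> index 12.
Insert 231: h=10, h2=4, slot 10 occupied -> index 1.
Insert 544: h=11, slot 11 empty -> index 11.
Insert 631: h=7, h2=8, slot 7 occupied -> index 2.
Table: [-, 231, 631, -, 966, -, -, 384, -, -, 10, 544, 673]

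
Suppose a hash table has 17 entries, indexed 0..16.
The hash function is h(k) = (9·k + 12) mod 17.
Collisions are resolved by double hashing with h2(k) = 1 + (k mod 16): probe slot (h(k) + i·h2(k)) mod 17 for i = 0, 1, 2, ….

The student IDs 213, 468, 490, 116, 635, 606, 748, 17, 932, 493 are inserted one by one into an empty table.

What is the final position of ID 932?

0

Insert 213: h=8, slot 8 empty → index 8.
Insert 468: h=8, h2=5, slot 8 occupied → index 13.
Insert 490: h=2, slot 2 empty → index 2.
Insert 116: h=2, h2=5, slot 2 occupied → index 7.
Insert 635: h=15, slot 15 empty → index 15.
Insert 606: h=9, slot 9 empty → index 9.
Insert 748: h=12, slot 12 empty → index 12.
Insert 17: h=12, h2=2, slot 12 occupied → index 14.
Insert 932: h=2, h2=5, slots 2,7,12 occupied → index 0.
Insert 493: h=12, h2=14, slots 12,9 occupied → index 6.
Table: [932, —, 490, —, —, —, 493, 116, 213, 606, —, —, 748, 468, 17, 635, —]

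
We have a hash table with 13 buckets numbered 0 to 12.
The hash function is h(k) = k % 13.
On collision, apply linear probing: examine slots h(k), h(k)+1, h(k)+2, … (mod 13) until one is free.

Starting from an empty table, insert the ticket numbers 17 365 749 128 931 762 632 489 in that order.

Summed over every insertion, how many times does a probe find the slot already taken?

12

Insert 17: h=4, slot 4 empty -> index 4.
Insert 365: h=1, slot 1 empty -> index 1.
Insert 749: h=8, slot 8 empty -> index 8.
Insert 128: h=11, slot 11 empty -> index 11.
Insert 931: h=8, slot 8 occupied -> index 9.
Insert 762: h=8, slots 8,9 occupied -> index 10.
Insert 632: h=8, slots 8,9,10,11 occupied -> index 12.
Insert 489: h=8, slots 8,9,10,11,12 occupied -> index 0.
Table: [489, 365, ∅, ∅, 17, ∅, ∅, ∅, 749, 931, 762, 128, 632]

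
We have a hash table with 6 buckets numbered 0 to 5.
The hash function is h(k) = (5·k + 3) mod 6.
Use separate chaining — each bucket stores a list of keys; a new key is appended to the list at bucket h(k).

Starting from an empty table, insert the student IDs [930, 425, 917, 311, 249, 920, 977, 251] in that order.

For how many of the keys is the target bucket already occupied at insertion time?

4

Insert 930: h=3, bucket 3 empty -> new chain.
Insert 425: h=4, bucket 4 empty -> new chain.
Insert 917: h=4, bucket 4 nonempty -> append to chain.
Insert 311: h=4, bucket 4 nonempty -> append to chain.
Insert 249: h=0, bucket 0 empty -> new chain.
Insert 920: h=1, bucket 1 empty -> new chain.
Insert 977: h=4, bucket 4 nonempty -> append to chain.
Insert 251: h=4, bucket 4 nonempty -> append to chain.
Final buckets:
0: 249
1: 920
2: .
3: 930
4: 425 -> 917 -> 311 -> 977 -> 251
5: .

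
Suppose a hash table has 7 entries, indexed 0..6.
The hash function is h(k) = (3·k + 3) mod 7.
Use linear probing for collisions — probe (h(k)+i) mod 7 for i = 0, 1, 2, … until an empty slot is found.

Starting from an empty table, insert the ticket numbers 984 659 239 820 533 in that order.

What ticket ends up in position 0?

239

984: h=1 => slot 1
659: h=6 => slot 6
239: h=6, probe 6,0 => slot 0
820: h=6, probe 6,0,1,2 => slot 2
533: h=6, probe 6,0,1,2,3 => slot 3
Table: [239, 984, 820, 533, -, -, 659]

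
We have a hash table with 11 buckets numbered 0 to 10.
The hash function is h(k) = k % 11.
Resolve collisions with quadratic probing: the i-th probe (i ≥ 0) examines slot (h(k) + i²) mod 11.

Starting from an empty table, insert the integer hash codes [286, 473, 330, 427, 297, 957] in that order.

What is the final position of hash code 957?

3

Insert 286: h=0, slot 0 empty → index 0.
Insert 473: h=0, slot 0 occupied → index 1.
Insert 330: h=0, slots 0,1 occupied → index 4.
Insert 427: h=9, slot 9 empty → index 9.
Insert 297: h=0, slots 0,1,4,9 occupied → index 5.
Insert 957: h=0, slots 0,1,4,9,5 occupied → index 3.
Table: [286, 473, _, 957, 330, 297, _, _, _, 427, _]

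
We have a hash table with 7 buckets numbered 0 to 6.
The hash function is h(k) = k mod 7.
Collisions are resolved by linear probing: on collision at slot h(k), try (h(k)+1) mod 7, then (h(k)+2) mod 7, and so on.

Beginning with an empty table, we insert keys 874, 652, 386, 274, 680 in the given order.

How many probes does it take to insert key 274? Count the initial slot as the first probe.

3

874: h=6 -> slot 6
652: h=1 -> slot 1
386: h=1, probe 1,2 -> slot 2
274: h=1, probe 1,2,3 -> slot 3
680: h=1, probe 1,2,3,4 -> slot 4
Table: [-, 652, 386, 274, 680, -, 874]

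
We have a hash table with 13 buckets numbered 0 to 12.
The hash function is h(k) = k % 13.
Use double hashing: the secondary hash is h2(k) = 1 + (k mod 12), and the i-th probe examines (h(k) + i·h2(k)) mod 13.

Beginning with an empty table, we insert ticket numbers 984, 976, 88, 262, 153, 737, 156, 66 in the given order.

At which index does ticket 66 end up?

3

Insert 984: h=9, slot 9 empty -> index 9.
Insert 976: h=1, slot 1 empty -> index 1.
Insert 88: h=10, slot 10 empty -> index 10.
Insert 262: h=2, slot 2 empty -> index 2.
Insert 153: h=10, h2=10, slot 10 occupied -> index 7.
Insert 737: h=9, h2=6, slots 9,2 occupied -> index 8.
Insert 156: h=0, slot 0 empty -> index 0.
Insert 66: h=1, h2=7, slots 1,8,2,9 occupied -> index 3.
Table: [156, 976, 262, 66, ., ., ., 153, 737, 984, 88, ., .]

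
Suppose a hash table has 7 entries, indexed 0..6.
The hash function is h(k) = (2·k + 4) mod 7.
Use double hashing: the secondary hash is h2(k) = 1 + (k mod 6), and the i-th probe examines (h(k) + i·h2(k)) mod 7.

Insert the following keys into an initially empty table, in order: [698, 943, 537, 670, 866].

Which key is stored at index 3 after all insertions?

698: h=0 -> slot 0
943: h=0, h2=2, probe 0,2 -> slot 2
537: h=0, h2=4, probe 0,4 -> slot 4
670: h=0, h2=5, probe 0,5 -> slot 5
866: h=0, h2=3, probe 0,3 -> slot 3
Table: [698, ∅, 943, 866, 537, 670, ∅]

866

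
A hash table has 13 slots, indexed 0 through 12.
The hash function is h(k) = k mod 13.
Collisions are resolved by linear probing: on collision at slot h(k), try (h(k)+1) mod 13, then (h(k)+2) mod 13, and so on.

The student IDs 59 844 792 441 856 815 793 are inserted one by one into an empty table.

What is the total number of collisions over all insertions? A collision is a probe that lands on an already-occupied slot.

59: h=7 => slot 7
844: h=12 => slot 12
792: h=12, probe 12,0 => slot 0
441: h=12, probe 12,0,1 => slot 1
856: h=11 => slot 11
815: h=9 => slot 9
793: h=0, probe 0,1,2 => slot 2
Table: [792, 441, 793, _, _, _, _, 59, _, 815, _, 856, 844]

5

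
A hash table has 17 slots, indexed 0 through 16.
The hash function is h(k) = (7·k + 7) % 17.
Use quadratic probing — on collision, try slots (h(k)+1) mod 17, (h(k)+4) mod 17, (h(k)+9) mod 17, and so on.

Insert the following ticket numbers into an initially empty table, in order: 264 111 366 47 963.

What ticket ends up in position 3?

111

Insert 264: h=2, slot 2 empty -> index 2.
Insert 111: h=2, slot 2 occupied -> index 3.
Insert 366: h=2, slots 2,3 occupied -> index 6.
Insert 47: h=13, slot 13 empty -> index 13.
Insert 963: h=16, slot 16 empty -> index 16.
Table: [-, -, 264, 111, -, -, 366, -, -, -, -, -, -, 47, -, -, 963]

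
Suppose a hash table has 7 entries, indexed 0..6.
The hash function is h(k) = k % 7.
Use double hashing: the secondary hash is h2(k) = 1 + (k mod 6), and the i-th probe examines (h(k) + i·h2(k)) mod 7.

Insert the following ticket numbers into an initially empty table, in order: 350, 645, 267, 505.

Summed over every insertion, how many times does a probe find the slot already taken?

2

350: h=0 => slot 0
645: h=1 => slot 1
267: h=1, h2=4, probe 1,5 => slot 5
505: h=1, h2=2, probe 1,3 => slot 3
Table: [350, 645, -, 505, -, 267, -]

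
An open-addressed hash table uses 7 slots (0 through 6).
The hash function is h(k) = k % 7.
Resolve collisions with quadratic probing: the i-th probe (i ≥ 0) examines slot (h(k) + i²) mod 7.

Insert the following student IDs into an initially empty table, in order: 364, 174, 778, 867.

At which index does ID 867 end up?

Insert 364: h=0, slot 0 empty => index 0.
Insert 174: h=6, slot 6 empty => index 6.
Insert 778: h=1, slot 1 empty => index 1.
Insert 867: h=6, slots 6,0 occupied => index 3.
Table: [364, 778, ∅, 867, ∅, ∅, 174]

3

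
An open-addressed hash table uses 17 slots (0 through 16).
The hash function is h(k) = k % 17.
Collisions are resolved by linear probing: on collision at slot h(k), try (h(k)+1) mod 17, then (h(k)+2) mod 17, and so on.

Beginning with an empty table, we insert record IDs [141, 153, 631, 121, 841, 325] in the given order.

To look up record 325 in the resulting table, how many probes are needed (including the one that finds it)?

Insert 141: h=5, slot 5 empty -> index 5.
Insert 153: h=0, slot 0 empty -> index 0.
Insert 631: h=2, slot 2 empty -> index 2.
Insert 121: h=2, slot 2 occupied -> index 3.
Insert 841: h=8, slot 8 empty -> index 8.
Insert 325: h=2, slots 2,3 occupied -> index 4.
Table: [153, ., 631, 121, 325, 141, ., ., 841, ., ., ., ., ., ., ., .]
Lookup 325: h=2, probe 2,3,4 → found at 4.

3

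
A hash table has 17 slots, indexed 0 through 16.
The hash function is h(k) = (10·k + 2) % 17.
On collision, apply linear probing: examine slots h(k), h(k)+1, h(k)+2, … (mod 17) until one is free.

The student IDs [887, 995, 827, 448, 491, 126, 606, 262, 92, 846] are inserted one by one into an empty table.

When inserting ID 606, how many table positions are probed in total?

3

Insert 887: h=15, slot 15 empty => index 15.
Insert 995: h=7, slot 7 empty => index 7.
Insert 827: h=10, slot 10 empty => index 10.
Insert 448: h=11, slot 11 empty => index 11.
Insert 491: h=16, slot 16 empty => index 16.
Insert 126: h=4, slot 4 empty => index 4.
Insert 606: h=10, slots 10,11 occupied => index 12.
Insert 262: h=4, slot 4 occupied => index 5.
Insert 92: h=4, slots 4,5 occupied => index 6.
Insert 846: h=13, slot 13 empty => index 13.
Table: [-, -, -, -, 126, 262, 92, 995, -, -, 827, 448, 606, 846, -, 887, 491]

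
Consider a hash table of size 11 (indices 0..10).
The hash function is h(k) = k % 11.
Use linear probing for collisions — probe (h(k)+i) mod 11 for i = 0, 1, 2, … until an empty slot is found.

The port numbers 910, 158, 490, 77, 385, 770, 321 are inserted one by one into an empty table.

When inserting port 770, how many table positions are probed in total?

Insert 910: h=8, slot 8 empty -> index 8.
Insert 158: h=4, slot 4 empty -> index 4.
Insert 490: h=6, slot 6 empty -> index 6.
Insert 77: h=0, slot 0 empty -> index 0.
Insert 385: h=0, slot 0 occupied -> index 1.
Insert 770: h=0, slots 0,1 occupied -> index 2.
Insert 321: h=2, slot 2 occupied -> index 3.
Table: [77, 385, 770, 321, 158, ∅, 490, ∅, 910, ∅, ∅]

3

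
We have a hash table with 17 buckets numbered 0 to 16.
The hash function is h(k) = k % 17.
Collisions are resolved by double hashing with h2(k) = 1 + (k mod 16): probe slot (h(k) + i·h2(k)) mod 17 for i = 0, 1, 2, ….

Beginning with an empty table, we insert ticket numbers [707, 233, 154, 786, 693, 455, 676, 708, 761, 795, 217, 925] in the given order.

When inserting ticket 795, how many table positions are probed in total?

2

707 hashes to 10; slot 10 is free => place at 10.
233 hashes to 12; slot 12 is free => place at 12.
154 hashes to 1; slot 1 is free => place at 1.
786 hashes to 4; slot 4 is free => place at 4.
693 hashes to 13; slot 13 is free => place at 13.
455 hashes to 13, h2=8; 13,4,12 taken => place at 3.
676 hashes to 13, h2=5; 13,1 taken => place at 6.
708 hashes to 11; slot 11 is free => place at 11.
761 hashes to 13, h2=10; 13,6 taken => place at 16.
795 hashes to 13, h2=12; 13 taken => place at 8.
217 hashes to 13, h2=10; 13,6,16 taken => place at 9.
925 hashes to 7; slot 7 is free => place at 7.
Table: [., 154, ., 455, 786, ., 676, 925, 795, 217, 707, 708, 233, 693, ., ., 761]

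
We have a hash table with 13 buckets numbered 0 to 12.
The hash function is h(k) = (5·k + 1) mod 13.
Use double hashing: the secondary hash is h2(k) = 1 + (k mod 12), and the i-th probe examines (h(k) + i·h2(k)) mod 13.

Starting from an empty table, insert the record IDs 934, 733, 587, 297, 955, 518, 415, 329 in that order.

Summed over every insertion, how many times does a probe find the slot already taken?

934 hashes to 4; slot 4 is free -> place at 4.
733 hashes to 0; slot 0 is free -> place at 0.
587 hashes to 11; slot 11 is free -> place at 11.
297 hashes to 4, h2=10; 4 taken -> place at 1.
955 hashes to 5; slot 5 is free -> place at 5.
518 hashes to 4, h2=3; 4 taken -> place at 7.
415 hashes to 9; slot 9 is free -> place at 9.
329 hashes to 8; slot 8 is free -> place at 8.
Table: [733, 297, -, -, 934, 955, -, 518, 329, 415, -, 587, -]

2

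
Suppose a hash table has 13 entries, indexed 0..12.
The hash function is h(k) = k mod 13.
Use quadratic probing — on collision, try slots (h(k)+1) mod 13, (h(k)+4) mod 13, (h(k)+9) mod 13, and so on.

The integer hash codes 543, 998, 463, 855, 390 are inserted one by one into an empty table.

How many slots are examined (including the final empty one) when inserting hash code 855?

3

543: h=10 => slot 10
998: h=10, probe 10,11 => slot 11
463: h=8 => slot 8
855: h=10, probe 10,11,1 => slot 1
390: h=0 => slot 0
Table: [390, 855, ∅, ∅, ∅, ∅, ∅, ∅, 463, ∅, 543, 998, ∅]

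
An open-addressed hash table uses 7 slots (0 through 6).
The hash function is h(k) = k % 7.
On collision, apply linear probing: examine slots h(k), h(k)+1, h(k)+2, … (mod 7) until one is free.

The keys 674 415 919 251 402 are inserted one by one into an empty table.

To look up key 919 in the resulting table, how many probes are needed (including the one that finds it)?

Insert 674: h=2, slot 2 empty → index 2.
Insert 415: h=2, slot 2 occupied → index 3.
Insert 919: h=2, slots 2,3 occupied → index 4.
Insert 251: h=6, slot 6 empty → index 6.
Insert 402: h=3, slots 3,4 occupied → index 5.
Table: [—, —, 674, 415, 919, 402, 251]
Lookup 919: h=2, probe 2,3,4 → found at 4.

3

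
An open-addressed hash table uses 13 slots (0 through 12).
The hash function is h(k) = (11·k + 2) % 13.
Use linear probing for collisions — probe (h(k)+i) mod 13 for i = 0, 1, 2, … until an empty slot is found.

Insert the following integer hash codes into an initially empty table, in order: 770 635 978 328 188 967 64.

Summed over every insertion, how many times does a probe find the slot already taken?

770 hashes to 9; slot 9 is free → place at 9.
635 hashes to 6; slot 6 is free → place at 6.
978 hashes to 9; 9 taken → place at 10.
328 hashes to 9; 9,10 taken → place at 11.
188 hashes to 3; slot 3 is free → place at 3.
967 hashes to 5; slot 5 is free → place at 5.
64 hashes to 4; slot 4 is free → place at 4.
Table: [—, —, —, 188, 64, 967, 635, —, —, 770, 978, 328, —]

3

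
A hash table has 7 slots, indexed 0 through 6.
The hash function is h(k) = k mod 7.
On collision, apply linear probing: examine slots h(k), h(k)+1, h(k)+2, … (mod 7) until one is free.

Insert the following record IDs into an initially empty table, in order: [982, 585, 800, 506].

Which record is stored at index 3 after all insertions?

800

Insert 982: h=2, slot 2 empty → index 2.
Insert 585: h=4, slot 4 empty → index 4.
Insert 800: h=2, slot 2 occupied → index 3.
Insert 506: h=2, slots 2,3,4 occupied → index 5.
Table: [_, _, 982, 800, 585, 506, _]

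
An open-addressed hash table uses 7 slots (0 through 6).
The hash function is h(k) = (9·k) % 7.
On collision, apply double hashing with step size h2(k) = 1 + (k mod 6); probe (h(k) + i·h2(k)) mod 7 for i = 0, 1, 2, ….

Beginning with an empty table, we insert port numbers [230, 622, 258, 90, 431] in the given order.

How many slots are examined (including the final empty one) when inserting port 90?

3

230: h=5 => slot 5
622: h=5, h2=5, probe 5,3 => slot 3
258: h=5, h2=1, probe 5,6 => slot 6
90: h=5, h2=1, probe 5,6,0 => slot 0
431: h=1 => slot 1
Table: [90, 431, ., 622, ., 230, 258]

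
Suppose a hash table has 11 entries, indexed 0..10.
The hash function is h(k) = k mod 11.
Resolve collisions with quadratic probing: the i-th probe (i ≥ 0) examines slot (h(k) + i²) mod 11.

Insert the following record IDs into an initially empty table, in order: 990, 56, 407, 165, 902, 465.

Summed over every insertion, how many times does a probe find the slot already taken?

9

990 hashes to 0; slot 0 is free -> place at 0.
56 hashes to 1; slot 1 is free -> place at 1.
407 hashes to 0; 0,1 taken -> place at 4.
165 hashes to 0; 0,1,4 taken -> place at 9.
902 hashes to 0; 0,1,4,9 taken -> place at 5.
465 hashes to 3; slot 3 is free -> place at 3.
Table: [990, 56, ., 465, 407, 902, ., ., ., 165, .]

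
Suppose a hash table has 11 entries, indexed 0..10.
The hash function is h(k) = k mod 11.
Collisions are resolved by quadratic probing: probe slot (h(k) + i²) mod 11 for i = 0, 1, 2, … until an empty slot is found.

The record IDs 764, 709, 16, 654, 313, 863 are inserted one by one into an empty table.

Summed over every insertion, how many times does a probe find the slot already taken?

15

764: h=5 => slot 5
709: h=5, probe 5,6 => slot 6
16: h=5, probe 5,6,9 => slot 9
654: h=5, probe 5,6,9,3 => slot 3
313: h=5, probe 5,6,9,3,10 => slot 10
863: h=5, probe 5,6,9,3,10,8 => slot 8
Table: [., ., ., 654, ., 764, 709, ., 863, 16, 313]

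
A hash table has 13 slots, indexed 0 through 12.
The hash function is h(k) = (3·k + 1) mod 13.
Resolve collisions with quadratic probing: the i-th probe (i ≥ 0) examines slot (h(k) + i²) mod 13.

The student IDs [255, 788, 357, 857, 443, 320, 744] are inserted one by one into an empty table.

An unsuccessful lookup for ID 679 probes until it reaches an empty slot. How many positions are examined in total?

3

255: h=12 -> slot 12
788: h=12, probe 12,0 -> slot 0
357: h=6 -> slot 6
857: h=11 -> slot 11
443: h=4 -> slot 4
320: h=12, probe 12,0,3 -> slot 3
744: h=10 -> slot 10
Table: [788, _, _, 320, 443, _, 357, _, _, _, 744, 857, 255]
Lookup 679: h=10, probe 10,11,1 → slot 1 empty, not found.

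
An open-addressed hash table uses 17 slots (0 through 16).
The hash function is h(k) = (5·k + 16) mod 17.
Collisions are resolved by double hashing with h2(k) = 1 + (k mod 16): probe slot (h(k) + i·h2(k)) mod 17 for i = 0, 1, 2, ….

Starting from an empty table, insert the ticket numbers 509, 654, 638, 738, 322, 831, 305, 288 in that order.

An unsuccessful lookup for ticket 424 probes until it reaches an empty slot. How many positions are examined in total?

2

509: h=11 -> slot 11
654: h=5 -> slot 5
638: h=10 -> slot 10
738: h=0 -> slot 0
322: h=11, h2=3, probe 11,14 -> slot 14
831: h=6 -> slot 6
305: h=11, h2=2, probe 11,13 -> slot 13
288: h=11, h2=1, probe 11,12 -> slot 12
Table: [738, -, -, -, -, 654, 831, -, -, -, 638, 509, 288, 305, 322, -, -]
Lookup 424: h=11, h2=9, probe 11,3 → slot 3 empty, not found.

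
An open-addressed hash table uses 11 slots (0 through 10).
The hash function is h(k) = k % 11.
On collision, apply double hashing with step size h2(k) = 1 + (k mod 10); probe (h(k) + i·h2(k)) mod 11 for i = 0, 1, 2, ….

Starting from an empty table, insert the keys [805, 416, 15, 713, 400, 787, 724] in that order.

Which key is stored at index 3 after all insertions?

805: h=2 => slot 2
416: h=9 => slot 9
15: h=4 => slot 4
713: h=9, h2=4, probe 9,2,6 => slot 6
400: h=4, h2=1, probe 4,5 => slot 5
787: h=6, h2=8, probe 6,3 => slot 3
724: h=9, h2=5, probe 9,3,8 => slot 8
Table: [-, -, 805, 787, 15, 400, 713, -, 724, 416, -]

787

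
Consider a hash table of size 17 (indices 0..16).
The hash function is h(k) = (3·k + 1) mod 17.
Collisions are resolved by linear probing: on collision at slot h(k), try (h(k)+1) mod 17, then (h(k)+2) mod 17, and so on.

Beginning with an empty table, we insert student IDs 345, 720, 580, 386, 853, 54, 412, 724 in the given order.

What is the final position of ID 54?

11

345 hashes to 16; slot 16 is free → place at 16.
720 hashes to 2; slot 2 is free → place at 2.
580 hashes to 7; slot 7 is free → place at 7.
386 hashes to 3; slot 3 is free → place at 3.
853 hashes to 10; slot 10 is free → place at 10.
54 hashes to 10; 10 taken → place at 11.
412 hashes to 13; slot 13 is free → place at 13.
724 hashes to 14; slot 14 is free → place at 14.
Table: [_, _, 720, 386, _, _, _, 580, _, _, 853, 54, _, 412, 724, _, 345]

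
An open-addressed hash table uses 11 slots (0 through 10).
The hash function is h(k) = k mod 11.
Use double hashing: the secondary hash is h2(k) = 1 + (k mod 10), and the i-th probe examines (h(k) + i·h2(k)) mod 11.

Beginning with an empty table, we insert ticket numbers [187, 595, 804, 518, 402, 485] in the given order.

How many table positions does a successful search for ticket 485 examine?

187: h=0 -> slot 0
595: h=1 -> slot 1
804: h=1, h2=5, probe 1,6 -> slot 6
518: h=1, h2=9, probe 1,10 -> slot 10
402: h=6, h2=3, probe 6,9 -> slot 9
485: h=1, h2=6, probe 1,7 -> slot 7
Table: [187, 595, ∅, ∅, ∅, ∅, 804, 485, ∅, 402, 518]
Lookup 485: h=1, h2=6, probe 1,7 → found at 7.

2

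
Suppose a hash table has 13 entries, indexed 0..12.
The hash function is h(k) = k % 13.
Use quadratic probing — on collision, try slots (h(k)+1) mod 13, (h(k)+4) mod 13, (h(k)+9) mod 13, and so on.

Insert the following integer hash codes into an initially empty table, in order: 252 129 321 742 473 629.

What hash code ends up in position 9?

Insert 252: h=5, slot 5 empty -> index 5.
Insert 129: h=12, slot 12 empty -> index 12.
Insert 321: h=9, slot 9 empty -> index 9.
Insert 742: h=1, slot 1 empty -> index 1.
Insert 473: h=5, slot 5 occupied -> index 6.
Insert 629: h=5, slots 5,6,9,1 occupied -> index 8.
Table: [—, 742, —, —, —, 252, 473, —, 629, 321, —, —, 129]

321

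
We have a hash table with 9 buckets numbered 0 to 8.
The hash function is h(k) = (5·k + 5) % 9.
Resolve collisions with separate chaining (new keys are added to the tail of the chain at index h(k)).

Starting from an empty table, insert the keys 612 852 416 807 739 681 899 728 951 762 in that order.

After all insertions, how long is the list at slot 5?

1

612 -> bucket 5
852 -> bucket 8
416 -> bucket 6
807 -> bucket 8 (collision)
739 -> bucket 1
681 -> bucket 8 (collision)
899 -> bucket 0
728 -> bucket 0 (collision)
951 -> bucket 8 (collision)
762 -> bucket 8 (collision)
Final buckets:
0: 899 -> 728
1: 739
2: ∅
3: ∅
4: ∅
5: 612
6: 416
7: ∅
8: 852 -> 807 -> 681 -> 951 -> 762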